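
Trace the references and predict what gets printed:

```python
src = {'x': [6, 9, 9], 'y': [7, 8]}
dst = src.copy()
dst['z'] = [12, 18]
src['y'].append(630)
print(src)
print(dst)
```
{'x': [6, 9, 9], 'y': [7, 8, 630]}
{'x': [6, 9, 9], 'y': [7, 8, 630], 'z': [12, 18]}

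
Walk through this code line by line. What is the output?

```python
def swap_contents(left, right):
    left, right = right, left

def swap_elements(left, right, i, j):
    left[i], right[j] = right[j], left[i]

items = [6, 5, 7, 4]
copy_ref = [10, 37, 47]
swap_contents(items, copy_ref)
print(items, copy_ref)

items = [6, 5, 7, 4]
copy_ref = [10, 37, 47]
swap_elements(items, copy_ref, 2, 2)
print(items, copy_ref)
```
[6, 5, 7, 4] [10, 37, 47]
[6, 5, 47, 4] [10, 37, 7]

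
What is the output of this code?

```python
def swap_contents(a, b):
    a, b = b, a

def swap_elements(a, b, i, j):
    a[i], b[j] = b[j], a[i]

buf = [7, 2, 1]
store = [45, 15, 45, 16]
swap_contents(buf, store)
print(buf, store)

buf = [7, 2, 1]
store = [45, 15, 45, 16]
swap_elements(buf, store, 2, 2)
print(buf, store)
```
[7, 2, 1] [45, 15, 45, 16]
[7, 2, 45] [45, 15, 1, 16]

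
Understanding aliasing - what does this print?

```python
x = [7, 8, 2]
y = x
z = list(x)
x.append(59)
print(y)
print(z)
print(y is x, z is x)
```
[7, 8, 2, 59]
[7, 8, 2]
True False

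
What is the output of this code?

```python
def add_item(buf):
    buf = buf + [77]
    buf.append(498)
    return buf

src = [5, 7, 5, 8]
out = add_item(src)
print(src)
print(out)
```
[5, 7, 5, 8]
[5, 7, 5, 8, 77, 498]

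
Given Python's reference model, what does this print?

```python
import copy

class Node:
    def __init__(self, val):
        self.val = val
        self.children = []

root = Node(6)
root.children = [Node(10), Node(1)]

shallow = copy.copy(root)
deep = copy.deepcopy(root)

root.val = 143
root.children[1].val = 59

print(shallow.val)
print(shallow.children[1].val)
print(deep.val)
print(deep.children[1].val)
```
6
59
6
1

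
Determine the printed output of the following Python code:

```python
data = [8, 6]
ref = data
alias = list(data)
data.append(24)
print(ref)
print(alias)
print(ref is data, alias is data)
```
[8, 6, 24]
[8, 6]
True False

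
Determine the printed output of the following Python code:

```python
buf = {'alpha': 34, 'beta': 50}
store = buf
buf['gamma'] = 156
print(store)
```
{'alpha': 34, 'beta': 50, 'gamma': 156}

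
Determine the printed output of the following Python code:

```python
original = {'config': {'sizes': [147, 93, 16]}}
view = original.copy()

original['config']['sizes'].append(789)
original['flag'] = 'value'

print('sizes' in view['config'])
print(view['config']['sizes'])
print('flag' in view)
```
True
[147, 93, 16, 789]
False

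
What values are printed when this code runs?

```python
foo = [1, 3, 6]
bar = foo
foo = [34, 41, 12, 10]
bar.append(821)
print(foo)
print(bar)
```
[34, 41, 12, 10]
[1, 3, 6, 821]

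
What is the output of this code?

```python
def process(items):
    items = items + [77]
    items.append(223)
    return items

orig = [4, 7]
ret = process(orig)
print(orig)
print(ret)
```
[4, 7]
[4, 7, 77, 223]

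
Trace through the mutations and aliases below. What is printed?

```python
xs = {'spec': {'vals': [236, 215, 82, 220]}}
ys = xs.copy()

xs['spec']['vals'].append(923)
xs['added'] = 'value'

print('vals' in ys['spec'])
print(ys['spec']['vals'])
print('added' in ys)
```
True
[236, 215, 82, 220, 923]
False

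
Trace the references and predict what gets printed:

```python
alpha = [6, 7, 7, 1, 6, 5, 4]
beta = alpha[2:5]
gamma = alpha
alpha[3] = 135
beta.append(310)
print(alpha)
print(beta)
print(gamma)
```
[6, 7, 7, 135, 6, 5, 4]
[7, 1, 6, 310]
[6, 7, 7, 135, 6, 5, 4]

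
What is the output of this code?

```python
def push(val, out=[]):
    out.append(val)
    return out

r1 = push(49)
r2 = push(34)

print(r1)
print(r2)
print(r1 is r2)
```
[49, 34]
[49, 34]
True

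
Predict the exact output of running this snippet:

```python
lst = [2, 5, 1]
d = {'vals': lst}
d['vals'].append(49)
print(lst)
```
[2, 5, 1, 49]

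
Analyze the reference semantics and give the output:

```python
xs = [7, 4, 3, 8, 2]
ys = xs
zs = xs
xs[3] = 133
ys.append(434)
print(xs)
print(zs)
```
[7, 4, 3, 133, 2, 434]
[7, 4, 3, 133, 2, 434]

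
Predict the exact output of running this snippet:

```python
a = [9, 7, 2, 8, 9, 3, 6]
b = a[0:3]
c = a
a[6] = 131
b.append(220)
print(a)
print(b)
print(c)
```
[9, 7, 2, 8, 9, 3, 131]
[9, 7, 2, 220]
[9, 7, 2, 8, 9, 3, 131]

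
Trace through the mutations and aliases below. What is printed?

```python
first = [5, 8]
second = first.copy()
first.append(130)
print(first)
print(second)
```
[5, 8, 130]
[5, 8]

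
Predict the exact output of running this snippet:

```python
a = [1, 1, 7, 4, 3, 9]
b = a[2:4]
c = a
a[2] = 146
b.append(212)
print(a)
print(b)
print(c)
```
[1, 1, 146, 4, 3, 9]
[7, 4, 212]
[1, 1, 146, 4, 3, 9]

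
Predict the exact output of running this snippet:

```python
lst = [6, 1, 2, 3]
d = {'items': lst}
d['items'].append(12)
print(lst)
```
[6, 1, 2, 3, 12]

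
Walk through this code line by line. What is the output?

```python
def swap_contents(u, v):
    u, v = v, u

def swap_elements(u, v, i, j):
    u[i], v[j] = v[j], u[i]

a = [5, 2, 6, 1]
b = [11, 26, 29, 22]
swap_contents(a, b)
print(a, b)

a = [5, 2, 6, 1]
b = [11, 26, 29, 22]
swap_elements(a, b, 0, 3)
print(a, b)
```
[5, 2, 6, 1] [11, 26, 29, 22]
[22, 2, 6, 1] [11, 26, 29, 5]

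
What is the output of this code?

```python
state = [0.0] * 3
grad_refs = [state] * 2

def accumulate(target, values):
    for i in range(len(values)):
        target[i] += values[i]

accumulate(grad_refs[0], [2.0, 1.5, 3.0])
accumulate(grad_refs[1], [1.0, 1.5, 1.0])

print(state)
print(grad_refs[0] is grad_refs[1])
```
[3.0, 3.0, 4.0]
True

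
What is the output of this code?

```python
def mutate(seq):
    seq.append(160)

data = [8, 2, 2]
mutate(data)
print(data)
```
[8, 2, 2, 160]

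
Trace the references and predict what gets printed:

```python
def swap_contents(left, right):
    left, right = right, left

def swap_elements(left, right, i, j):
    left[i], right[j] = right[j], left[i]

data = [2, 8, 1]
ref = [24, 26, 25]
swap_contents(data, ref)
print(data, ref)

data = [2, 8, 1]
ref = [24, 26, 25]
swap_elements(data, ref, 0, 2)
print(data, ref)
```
[2, 8, 1] [24, 26, 25]
[25, 8, 1] [24, 26, 2]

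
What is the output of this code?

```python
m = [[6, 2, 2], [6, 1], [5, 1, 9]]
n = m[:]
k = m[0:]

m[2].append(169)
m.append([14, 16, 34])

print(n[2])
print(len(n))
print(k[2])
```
[5, 1, 9, 169]
3
[5, 1, 9, 169]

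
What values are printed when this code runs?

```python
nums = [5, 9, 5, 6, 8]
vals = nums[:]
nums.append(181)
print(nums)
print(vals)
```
[5, 9, 5, 6, 8, 181]
[5, 9, 5, 6, 8]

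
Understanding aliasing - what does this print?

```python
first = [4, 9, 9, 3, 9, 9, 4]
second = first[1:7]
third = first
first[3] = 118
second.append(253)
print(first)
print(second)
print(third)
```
[4, 9, 9, 118, 9, 9, 4]
[9, 9, 3, 9, 9, 4, 253]
[4, 9, 9, 118, 9, 9, 4]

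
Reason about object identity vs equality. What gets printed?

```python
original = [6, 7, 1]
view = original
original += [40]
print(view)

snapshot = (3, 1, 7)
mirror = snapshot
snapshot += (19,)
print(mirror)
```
[6, 7, 1, 40]
(3, 1, 7)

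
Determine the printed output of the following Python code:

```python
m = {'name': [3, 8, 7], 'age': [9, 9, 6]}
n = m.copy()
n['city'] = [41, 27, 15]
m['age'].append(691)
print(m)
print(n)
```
{'name': [3, 8, 7], 'age': [9, 9, 6, 691]}
{'name': [3, 8, 7], 'age': [9, 9, 6, 691], 'city': [41, 27, 15]}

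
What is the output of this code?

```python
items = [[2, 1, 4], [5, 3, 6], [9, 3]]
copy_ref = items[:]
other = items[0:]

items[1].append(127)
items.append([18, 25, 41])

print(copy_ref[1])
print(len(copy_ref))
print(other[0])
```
[5, 3, 6, 127]
3
[2, 1, 4]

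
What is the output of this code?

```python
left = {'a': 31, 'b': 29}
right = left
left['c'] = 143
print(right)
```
{'a': 31, 'b': 29, 'c': 143}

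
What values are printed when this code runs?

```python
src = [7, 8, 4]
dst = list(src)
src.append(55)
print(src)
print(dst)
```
[7, 8, 4, 55]
[7, 8, 4]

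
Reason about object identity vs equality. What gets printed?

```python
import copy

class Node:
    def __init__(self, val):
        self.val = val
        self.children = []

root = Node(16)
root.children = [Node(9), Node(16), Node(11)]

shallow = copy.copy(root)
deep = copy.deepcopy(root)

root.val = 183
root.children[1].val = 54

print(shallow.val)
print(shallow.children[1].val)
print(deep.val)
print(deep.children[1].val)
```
16
54
16
16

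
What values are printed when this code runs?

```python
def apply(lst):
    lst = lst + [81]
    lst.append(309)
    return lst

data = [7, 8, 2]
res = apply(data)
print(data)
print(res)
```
[7, 8, 2]
[7, 8, 2, 81, 309]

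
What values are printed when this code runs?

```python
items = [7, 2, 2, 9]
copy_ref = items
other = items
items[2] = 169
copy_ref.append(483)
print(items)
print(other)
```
[7, 2, 169, 9, 483]
[7, 2, 169, 9, 483]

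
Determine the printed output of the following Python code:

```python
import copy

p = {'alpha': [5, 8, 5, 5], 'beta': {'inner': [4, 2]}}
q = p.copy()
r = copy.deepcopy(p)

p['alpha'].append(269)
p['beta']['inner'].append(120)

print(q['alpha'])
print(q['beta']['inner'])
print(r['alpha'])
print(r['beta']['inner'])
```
[5, 8, 5, 5, 269]
[4, 2, 120]
[5, 8, 5, 5]
[4, 2]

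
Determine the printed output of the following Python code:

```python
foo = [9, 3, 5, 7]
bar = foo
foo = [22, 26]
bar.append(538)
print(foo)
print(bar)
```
[22, 26]
[9, 3, 5, 7, 538]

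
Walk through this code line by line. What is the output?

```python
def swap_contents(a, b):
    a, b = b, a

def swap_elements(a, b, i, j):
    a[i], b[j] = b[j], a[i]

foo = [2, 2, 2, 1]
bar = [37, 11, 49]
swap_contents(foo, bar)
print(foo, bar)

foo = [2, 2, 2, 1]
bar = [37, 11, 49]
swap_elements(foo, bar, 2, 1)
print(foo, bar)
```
[2, 2, 2, 1] [37, 11, 49]
[2, 2, 11, 1] [37, 2, 49]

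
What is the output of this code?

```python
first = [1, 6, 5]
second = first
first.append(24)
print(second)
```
[1, 6, 5, 24]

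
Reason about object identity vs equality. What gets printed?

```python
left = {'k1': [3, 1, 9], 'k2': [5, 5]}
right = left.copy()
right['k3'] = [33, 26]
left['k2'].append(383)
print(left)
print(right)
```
{'k1': [3, 1, 9], 'k2': [5, 5, 383]}
{'k1': [3, 1, 9], 'k2': [5, 5, 383], 'k3': [33, 26]}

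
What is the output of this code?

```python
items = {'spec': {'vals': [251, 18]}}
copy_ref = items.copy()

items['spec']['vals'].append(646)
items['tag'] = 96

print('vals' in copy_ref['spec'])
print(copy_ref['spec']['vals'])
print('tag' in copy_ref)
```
True
[251, 18, 646]
False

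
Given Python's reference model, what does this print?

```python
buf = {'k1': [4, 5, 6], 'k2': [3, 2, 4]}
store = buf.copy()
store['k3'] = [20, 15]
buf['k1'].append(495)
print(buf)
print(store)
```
{'k1': [4, 5, 6, 495], 'k2': [3, 2, 4]}
{'k1': [4, 5, 6, 495], 'k2': [3, 2, 4], 'k3': [20, 15]}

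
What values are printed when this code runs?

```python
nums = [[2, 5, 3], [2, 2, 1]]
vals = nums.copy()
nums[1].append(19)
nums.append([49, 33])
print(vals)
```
[[2, 5, 3], [2, 2, 1, 19]]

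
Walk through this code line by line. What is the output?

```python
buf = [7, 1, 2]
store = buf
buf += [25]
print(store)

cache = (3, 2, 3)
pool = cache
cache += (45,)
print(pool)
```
[7, 1, 2, 25]
(3, 2, 3)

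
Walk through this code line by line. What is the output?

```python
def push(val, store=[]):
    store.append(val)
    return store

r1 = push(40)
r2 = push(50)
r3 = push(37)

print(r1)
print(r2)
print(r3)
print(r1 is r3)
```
[40, 50, 37]
[40, 50, 37]
[40, 50, 37]
True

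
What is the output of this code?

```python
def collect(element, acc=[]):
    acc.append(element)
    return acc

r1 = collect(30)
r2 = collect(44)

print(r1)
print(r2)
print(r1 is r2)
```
[30, 44]
[30, 44]
True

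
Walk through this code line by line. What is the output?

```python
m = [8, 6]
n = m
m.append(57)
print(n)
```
[8, 6, 57]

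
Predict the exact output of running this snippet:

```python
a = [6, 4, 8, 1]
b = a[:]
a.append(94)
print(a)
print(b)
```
[6, 4, 8, 1, 94]
[6, 4, 8, 1]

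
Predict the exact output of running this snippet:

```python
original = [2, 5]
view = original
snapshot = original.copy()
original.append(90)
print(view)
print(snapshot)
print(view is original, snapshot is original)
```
[2, 5, 90]
[2, 5]
True False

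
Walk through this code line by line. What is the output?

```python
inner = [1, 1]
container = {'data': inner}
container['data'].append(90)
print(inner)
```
[1, 1, 90]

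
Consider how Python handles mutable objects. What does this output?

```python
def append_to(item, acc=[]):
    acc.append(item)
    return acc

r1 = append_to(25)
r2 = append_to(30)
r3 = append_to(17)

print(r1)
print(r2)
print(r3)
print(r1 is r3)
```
[25, 30, 17]
[25, 30, 17]
[25, 30, 17]
True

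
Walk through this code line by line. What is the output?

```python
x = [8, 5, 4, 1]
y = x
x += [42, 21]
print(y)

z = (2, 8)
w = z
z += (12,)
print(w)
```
[8, 5, 4, 1, 42, 21]
(2, 8)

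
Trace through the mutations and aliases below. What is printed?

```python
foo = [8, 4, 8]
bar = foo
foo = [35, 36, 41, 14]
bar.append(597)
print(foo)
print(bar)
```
[35, 36, 41, 14]
[8, 4, 8, 597]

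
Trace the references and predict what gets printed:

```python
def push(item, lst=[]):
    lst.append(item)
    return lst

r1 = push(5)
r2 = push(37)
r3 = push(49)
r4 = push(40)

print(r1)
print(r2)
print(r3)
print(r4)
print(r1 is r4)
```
[5, 37, 49, 40]
[5, 37, 49, 40]
[5, 37, 49, 40]
[5, 37, 49, 40]
True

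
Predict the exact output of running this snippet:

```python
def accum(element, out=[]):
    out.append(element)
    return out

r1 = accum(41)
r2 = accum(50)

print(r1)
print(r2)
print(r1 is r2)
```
[41, 50]
[41, 50]
True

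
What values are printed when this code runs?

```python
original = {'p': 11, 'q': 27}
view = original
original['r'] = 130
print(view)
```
{'p': 11, 'q': 27, 'r': 130}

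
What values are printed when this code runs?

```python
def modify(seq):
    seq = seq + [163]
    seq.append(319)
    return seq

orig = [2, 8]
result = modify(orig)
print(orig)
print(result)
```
[2, 8]
[2, 8, 163, 319]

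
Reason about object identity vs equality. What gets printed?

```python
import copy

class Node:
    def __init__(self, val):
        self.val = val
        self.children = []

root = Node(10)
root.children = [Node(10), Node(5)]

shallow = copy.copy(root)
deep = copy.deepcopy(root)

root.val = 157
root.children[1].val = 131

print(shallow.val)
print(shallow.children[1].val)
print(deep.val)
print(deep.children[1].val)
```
10
131
10
5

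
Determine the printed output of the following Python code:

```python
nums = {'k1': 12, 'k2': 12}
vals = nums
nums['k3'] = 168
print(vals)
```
{'k1': 12, 'k2': 12, 'k3': 168}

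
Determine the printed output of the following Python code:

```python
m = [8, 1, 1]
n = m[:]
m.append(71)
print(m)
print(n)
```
[8, 1, 1, 71]
[8, 1, 1]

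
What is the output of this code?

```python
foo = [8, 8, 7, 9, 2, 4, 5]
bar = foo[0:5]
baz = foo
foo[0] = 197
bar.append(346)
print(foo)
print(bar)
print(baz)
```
[197, 8, 7, 9, 2, 4, 5]
[8, 8, 7, 9, 2, 346]
[197, 8, 7, 9, 2, 4, 5]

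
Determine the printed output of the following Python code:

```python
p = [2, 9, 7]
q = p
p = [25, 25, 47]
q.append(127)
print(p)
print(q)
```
[25, 25, 47]
[2, 9, 7, 127]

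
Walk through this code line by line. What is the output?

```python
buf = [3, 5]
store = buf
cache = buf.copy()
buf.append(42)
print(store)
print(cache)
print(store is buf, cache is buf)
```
[3, 5, 42]
[3, 5]
True False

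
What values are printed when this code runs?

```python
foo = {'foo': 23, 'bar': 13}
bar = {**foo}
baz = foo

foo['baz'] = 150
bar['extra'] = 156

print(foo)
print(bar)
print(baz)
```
{'foo': 23, 'bar': 13, 'baz': 150}
{'foo': 23, 'bar': 13, 'extra': 156}
{'foo': 23, 'bar': 13, 'baz': 150}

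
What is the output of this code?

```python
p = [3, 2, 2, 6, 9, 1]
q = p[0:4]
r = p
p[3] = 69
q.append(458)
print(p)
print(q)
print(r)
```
[3, 2, 2, 69, 9, 1]
[3, 2, 2, 6, 458]
[3, 2, 2, 69, 9, 1]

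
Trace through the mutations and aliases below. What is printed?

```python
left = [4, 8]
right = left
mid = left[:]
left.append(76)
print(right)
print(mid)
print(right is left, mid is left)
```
[4, 8, 76]
[4, 8]
True False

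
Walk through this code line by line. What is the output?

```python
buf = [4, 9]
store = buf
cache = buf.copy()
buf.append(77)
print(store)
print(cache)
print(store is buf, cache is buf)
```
[4, 9, 77]
[4, 9]
True False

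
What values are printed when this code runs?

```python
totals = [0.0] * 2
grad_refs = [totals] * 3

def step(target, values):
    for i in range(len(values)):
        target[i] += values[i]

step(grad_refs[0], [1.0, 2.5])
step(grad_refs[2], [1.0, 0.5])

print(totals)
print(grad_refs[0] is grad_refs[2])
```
[2.0, 3.0]
True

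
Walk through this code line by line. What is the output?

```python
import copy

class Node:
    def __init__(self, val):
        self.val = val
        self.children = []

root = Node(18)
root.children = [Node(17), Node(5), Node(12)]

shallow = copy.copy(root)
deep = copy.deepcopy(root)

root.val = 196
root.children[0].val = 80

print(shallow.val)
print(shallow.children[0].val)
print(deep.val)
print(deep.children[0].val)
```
18
80
18
17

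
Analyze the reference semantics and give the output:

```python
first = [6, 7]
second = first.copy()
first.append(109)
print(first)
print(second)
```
[6, 7, 109]
[6, 7]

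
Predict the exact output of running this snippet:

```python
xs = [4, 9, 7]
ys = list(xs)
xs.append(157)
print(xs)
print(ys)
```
[4, 9, 7, 157]
[4, 9, 7]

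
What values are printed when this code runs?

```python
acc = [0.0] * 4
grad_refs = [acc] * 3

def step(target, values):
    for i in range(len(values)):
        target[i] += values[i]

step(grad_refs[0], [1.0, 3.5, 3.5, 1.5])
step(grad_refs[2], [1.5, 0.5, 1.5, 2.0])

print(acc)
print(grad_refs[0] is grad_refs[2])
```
[2.5, 4.0, 5.0, 3.5]
True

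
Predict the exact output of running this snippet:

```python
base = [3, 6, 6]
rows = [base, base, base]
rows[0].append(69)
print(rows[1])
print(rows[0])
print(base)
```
[3, 6, 6, 69]
[3, 6, 6, 69]
[3, 6, 6, 69]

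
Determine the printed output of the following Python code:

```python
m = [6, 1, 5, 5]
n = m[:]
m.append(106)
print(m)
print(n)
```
[6, 1, 5, 5, 106]
[6, 1, 5, 5]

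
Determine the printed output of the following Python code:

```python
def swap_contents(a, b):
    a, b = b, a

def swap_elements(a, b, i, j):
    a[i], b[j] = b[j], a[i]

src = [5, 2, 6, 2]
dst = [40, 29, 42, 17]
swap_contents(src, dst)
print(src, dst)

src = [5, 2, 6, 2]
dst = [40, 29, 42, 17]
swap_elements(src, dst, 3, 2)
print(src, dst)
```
[5, 2, 6, 2] [40, 29, 42, 17]
[5, 2, 6, 42] [40, 29, 2, 17]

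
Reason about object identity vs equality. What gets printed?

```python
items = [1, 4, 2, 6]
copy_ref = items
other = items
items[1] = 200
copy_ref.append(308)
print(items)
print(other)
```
[1, 200, 2, 6, 308]
[1, 200, 2, 6, 308]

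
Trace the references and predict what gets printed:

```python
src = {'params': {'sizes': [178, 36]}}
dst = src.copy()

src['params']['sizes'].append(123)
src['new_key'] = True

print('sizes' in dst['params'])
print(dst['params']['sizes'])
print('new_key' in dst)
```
True
[178, 36, 123]
False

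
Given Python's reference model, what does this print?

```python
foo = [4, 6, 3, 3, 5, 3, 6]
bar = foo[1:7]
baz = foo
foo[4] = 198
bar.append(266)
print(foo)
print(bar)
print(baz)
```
[4, 6, 3, 3, 198, 3, 6]
[6, 3, 3, 5, 3, 6, 266]
[4, 6, 3, 3, 198, 3, 6]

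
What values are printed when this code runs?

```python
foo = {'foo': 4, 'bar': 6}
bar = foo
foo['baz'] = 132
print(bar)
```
{'foo': 4, 'bar': 6, 'baz': 132}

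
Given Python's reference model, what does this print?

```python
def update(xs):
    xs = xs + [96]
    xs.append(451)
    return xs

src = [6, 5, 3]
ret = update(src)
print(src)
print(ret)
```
[6, 5, 3]
[6, 5, 3, 96, 451]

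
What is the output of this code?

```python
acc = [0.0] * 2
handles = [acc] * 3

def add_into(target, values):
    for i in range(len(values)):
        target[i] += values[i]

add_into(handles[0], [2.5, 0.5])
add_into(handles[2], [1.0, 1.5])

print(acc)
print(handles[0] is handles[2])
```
[3.5, 2.0]
True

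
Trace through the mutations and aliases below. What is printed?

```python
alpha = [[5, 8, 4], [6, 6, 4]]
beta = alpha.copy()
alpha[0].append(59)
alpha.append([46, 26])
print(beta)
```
[[5, 8, 4, 59], [6, 6, 4]]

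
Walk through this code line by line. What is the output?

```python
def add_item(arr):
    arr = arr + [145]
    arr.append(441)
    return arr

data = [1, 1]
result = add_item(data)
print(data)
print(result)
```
[1, 1]
[1, 1, 145, 441]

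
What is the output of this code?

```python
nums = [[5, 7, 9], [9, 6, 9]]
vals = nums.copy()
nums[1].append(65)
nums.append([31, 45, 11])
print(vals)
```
[[5, 7, 9], [9, 6, 9, 65]]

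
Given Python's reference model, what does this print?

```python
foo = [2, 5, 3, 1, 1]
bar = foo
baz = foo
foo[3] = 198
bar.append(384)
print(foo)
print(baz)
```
[2, 5, 3, 198, 1, 384]
[2, 5, 3, 198, 1, 384]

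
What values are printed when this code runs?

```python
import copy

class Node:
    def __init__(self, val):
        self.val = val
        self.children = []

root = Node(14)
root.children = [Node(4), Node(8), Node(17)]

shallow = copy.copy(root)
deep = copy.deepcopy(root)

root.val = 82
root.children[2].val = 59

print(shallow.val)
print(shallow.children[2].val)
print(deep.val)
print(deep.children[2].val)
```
14
59
14
17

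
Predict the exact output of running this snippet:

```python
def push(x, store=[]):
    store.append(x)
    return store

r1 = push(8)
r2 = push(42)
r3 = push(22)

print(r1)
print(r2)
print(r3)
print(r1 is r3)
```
[8, 42, 22]
[8, 42, 22]
[8, 42, 22]
True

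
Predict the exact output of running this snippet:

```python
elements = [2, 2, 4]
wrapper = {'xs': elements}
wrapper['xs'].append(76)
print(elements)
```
[2, 2, 4, 76]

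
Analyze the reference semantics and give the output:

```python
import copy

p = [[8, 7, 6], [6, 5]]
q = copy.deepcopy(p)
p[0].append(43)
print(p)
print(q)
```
[[8, 7, 6, 43], [6, 5]]
[[8, 7, 6], [6, 5]]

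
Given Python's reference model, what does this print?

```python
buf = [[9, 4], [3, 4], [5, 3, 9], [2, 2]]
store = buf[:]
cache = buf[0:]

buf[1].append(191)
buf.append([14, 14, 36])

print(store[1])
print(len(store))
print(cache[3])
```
[3, 4, 191]
4
[2, 2]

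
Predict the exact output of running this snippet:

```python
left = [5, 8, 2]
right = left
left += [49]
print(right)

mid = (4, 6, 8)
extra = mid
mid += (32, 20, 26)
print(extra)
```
[5, 8, 2, 49]
(4, 6, 8)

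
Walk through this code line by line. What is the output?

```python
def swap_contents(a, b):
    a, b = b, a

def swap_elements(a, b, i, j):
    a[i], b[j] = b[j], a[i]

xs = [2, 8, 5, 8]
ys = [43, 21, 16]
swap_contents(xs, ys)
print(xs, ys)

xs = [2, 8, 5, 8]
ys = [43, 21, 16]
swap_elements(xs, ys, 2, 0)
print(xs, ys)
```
[2, 8, 5, 8] [43, 21, 16]
[2, 8, 43, 8] [5, 21, 16]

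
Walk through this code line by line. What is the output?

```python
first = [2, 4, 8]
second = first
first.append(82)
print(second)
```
[2, 4, 8, 82]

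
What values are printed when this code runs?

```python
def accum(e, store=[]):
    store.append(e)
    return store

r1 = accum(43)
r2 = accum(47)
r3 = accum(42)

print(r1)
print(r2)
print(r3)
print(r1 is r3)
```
[43, 47, 42]
[43, 47, 42]
[43, 47, 42]
True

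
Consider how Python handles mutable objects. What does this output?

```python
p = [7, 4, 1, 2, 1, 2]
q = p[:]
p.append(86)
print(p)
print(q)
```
[7, 4, 1, 2, 1, 2, 86]
[7, 4, 1, 2, 1, 2]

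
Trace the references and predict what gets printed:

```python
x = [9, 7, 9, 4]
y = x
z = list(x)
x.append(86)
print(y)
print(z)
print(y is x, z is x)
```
[9, 7, 9, 4, 86]
[9, 7, 9, 4]
True False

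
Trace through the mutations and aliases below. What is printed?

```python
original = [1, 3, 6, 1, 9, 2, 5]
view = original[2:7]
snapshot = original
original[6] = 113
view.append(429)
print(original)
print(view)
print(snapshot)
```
[1, 3, 6, 1, 9, 2, 113]
[6, 1, 9, 2, 5, 429]
[1, 3, 6, 1, 9, 2, 113]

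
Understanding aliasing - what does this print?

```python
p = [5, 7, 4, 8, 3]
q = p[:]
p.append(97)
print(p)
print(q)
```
[5, 7, 4, 8, 3, 97]
[5, 7, 4, 8, 3]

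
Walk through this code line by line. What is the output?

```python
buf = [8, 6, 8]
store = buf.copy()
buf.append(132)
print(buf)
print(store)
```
[8, 6, 8, 132]
[8, 6, 8]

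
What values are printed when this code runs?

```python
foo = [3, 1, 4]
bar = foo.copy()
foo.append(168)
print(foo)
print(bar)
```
[3, 1, 4, 168]
[3, 1, 4]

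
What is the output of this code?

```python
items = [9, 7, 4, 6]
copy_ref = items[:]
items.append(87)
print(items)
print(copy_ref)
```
[9, 7, 4, 6, 87]
[9, 7, 4, 6]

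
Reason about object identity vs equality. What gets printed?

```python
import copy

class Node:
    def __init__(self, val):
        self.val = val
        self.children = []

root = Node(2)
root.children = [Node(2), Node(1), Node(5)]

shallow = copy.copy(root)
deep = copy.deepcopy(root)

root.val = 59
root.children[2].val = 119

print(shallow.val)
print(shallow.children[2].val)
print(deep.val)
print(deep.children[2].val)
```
2
119
2
5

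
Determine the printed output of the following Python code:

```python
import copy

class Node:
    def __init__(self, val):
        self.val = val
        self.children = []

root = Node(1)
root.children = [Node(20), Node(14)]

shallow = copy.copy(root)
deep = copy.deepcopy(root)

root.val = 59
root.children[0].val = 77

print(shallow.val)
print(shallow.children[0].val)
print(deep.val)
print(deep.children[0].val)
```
1
77
1
20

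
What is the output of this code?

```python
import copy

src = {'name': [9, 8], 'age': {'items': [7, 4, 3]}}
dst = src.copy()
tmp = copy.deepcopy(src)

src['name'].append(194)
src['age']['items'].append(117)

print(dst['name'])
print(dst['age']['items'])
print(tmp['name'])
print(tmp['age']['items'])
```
[9, 8, 194]
[7, 4, 3, 117]
[9, 8]
[7, 4, 3]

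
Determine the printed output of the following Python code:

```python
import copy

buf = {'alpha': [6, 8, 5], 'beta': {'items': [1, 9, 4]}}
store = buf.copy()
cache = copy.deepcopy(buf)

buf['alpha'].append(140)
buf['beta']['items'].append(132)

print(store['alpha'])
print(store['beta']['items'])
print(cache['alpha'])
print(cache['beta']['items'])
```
[6, 8, 5, 140]
[1, 9, 4, 132]
[6, 8, 5]
[1, 9, 4]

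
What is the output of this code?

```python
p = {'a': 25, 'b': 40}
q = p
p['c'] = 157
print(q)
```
{'a': 25, 'b': 40, 'c': 157}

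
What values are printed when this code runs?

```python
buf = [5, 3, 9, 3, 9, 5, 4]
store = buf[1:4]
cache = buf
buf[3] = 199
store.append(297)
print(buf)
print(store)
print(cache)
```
[5, 3, 9, 199, 9, 5, 4]
[3, 9, 3, 297]
[5, 3, 9, 199, 9, 5, 4]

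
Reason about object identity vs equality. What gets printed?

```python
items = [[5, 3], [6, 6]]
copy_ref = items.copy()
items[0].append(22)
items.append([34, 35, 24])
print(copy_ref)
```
[[5, 3, 22], [6, 6]]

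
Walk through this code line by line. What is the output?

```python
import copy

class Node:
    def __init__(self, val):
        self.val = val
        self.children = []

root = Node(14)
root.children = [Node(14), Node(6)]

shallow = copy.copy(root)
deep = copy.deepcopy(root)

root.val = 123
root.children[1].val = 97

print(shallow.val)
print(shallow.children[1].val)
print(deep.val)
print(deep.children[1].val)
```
14
97
14
6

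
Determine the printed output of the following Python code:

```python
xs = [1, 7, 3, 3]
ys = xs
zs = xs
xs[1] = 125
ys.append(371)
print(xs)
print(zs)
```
[1, 125, 3, 3, 371]
[1, 125, 3, 3, 371]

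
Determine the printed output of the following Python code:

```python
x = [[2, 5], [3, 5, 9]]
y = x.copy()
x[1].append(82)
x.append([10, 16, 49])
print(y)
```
[[2, 5], [3, 5, 9, 82]]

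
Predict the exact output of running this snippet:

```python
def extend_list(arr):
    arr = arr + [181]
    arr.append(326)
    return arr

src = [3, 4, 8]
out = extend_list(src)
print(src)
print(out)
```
[3, 4, 8]
[3, 4, 8, 181, 326]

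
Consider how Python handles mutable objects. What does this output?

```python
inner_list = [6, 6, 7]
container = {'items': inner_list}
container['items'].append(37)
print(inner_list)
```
[6, 6, 7, 37]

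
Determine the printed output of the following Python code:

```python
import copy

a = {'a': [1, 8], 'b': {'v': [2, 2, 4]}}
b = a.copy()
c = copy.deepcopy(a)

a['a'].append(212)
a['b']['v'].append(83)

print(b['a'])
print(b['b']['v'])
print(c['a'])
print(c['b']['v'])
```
[1, 8, 212]
[2, 2, 4, 83]
[1, 8]
[2, 2, 4]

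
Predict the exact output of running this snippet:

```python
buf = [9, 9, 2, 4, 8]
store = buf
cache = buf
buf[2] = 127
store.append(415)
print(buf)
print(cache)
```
[9, 9, 127, 4, 8, 415]
[9, 9, 127, 4, 8, 415]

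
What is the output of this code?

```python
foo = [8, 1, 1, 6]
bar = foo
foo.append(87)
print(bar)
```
[8, 1, 1, 6, 87]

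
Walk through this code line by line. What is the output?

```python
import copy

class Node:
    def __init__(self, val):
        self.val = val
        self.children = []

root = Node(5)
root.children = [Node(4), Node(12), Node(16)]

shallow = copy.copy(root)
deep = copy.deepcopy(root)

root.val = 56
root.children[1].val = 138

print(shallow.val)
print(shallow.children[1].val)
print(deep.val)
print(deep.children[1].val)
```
5
138
5
12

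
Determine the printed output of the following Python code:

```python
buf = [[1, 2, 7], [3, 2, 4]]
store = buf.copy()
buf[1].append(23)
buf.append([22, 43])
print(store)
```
[[1, 2, 7], [3, 2, 4, 23]]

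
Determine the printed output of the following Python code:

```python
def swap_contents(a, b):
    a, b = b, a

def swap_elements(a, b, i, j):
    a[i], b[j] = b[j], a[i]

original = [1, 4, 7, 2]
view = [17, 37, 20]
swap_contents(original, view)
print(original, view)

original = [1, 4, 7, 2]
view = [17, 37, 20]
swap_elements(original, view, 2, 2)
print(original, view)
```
[1, 4, 7, 2] [17, 37, 20]
[1, 4, 20, 2] [17, 37, 7]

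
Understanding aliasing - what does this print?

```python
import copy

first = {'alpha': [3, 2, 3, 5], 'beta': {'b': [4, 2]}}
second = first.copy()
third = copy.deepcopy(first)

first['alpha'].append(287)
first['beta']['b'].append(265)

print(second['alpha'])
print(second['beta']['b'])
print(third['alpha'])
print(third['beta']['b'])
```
[3, 2, 3, 5, 287]
[4, 2, 265]
[3, 2, 3, 5]
[4, 2]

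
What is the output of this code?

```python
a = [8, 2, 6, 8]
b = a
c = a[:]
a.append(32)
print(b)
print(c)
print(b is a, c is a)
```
[8, 2, 6, 8, 32]
[8, 2, 6, 8]
True False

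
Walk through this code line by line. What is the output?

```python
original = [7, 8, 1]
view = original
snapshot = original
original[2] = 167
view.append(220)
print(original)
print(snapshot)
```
[7, 8, 167, 220]
[7, 8, 167, 220]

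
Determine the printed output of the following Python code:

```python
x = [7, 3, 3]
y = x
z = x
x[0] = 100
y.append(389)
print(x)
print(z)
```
[100, 3, 3, 389]
[100, 3, 3, 389]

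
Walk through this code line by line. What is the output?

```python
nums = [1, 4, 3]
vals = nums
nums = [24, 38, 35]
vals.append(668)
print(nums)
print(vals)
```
[24, 38, 35]
[1, 4, 3, 668]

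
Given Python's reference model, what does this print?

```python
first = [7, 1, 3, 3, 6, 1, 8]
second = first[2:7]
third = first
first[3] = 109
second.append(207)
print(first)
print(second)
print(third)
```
[7, 1, 3, 109, 6, 1, 8]
[3, 3, 6, 1, 8, 207]
[7, 1, 3, 109, 6, 1, 8]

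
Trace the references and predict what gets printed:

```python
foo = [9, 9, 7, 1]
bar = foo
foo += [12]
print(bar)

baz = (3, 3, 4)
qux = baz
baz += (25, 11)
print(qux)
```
[9, 9, 7, 1, 12]
(3, 3, 4)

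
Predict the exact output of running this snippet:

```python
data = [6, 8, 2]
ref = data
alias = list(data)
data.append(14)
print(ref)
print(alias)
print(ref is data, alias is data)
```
[6, 8, 2, 14]
[6, 8, 2]
True False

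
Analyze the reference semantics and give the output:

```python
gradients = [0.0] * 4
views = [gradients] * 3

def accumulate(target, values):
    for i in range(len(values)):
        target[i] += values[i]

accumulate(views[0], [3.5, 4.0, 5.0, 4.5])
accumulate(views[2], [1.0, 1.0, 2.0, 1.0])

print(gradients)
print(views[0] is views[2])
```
[4.5, 5.0, 7.0, 5.5]
True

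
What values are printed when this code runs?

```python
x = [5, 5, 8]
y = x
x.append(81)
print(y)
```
[5, 5, 8, 81]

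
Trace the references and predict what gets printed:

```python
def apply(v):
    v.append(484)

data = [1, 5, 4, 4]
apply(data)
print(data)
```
[1, 5, 4, 4, 484]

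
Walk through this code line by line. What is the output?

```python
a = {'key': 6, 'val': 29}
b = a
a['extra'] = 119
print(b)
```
{'key': 6, 'val': 29, 'extra': 119}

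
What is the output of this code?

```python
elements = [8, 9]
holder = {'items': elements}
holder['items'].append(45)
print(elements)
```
[8, 9, 45]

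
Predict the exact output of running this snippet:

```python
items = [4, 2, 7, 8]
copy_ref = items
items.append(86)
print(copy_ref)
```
[4, 2, 7, 8, 86]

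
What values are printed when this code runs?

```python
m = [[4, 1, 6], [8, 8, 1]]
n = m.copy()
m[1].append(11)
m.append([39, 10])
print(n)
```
[[4, 1, 6], [8, 8, 1, 11]]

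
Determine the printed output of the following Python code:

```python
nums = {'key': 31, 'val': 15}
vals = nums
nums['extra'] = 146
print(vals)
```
{'key': 31, 'val': 15, 'extra': 146}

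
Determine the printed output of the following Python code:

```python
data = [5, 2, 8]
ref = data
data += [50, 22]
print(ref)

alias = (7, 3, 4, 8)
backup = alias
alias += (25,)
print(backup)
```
[5, 2, 8, 50, 22]
(7, 3, 4, 8)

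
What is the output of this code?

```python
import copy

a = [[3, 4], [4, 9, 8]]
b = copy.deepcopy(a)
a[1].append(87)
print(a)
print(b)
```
[[3, 4], [4, 9, 8, 87]]
[[3, 4], [4, 9, 8]]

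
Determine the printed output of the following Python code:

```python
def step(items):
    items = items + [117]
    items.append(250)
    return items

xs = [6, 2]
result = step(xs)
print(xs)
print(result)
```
[6, 2]
[6, 2, 117, 250]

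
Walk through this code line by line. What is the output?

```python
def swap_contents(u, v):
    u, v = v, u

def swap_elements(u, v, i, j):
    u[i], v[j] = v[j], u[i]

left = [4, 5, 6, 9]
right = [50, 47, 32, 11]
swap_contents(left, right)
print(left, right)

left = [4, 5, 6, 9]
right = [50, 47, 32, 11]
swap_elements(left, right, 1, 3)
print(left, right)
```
[4, 5, 6, 9] [50, 47, 32, 11]
[4, 11, 6, 9] [50, 47, 32, 5]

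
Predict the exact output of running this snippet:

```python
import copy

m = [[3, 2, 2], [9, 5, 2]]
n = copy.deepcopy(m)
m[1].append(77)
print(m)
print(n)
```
[[3, 2, 2], [9, 5, 2, 77]]
[[3, 2, 2], [9, 5, 2]]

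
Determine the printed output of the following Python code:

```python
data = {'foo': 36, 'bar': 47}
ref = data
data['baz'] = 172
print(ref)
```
{'foo': 36, 'bar': 47, 'baz': 172}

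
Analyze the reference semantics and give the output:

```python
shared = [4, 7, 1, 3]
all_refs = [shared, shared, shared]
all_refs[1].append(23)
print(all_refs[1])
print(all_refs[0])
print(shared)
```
[4, 7, 1, 3, 23]
[4, 7, 1, 3, 23]
[4, 7, 1, 3, 23]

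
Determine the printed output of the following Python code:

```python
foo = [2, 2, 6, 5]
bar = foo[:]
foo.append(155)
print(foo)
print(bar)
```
[2, 2, 6, 5, 155]
[2, 2, 6, 5]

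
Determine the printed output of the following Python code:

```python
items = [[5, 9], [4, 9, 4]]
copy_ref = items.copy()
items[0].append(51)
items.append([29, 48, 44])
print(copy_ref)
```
[[5, 9, 51], [4, 9, 4]]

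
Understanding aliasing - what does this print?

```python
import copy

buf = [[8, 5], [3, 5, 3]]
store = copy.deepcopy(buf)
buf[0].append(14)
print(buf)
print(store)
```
[[8, 5, 14], [3, 5, 3]]
[[8, 5], [3, 5, 3]]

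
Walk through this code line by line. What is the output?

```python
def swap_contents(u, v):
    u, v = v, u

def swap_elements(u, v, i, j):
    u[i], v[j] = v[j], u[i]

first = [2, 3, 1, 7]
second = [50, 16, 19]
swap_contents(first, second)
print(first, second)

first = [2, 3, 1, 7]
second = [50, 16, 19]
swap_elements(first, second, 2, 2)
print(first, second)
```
[2, 3, 1, 7] [50, 16, 19]
[2, 3, 19, 7] [50, 16, 1]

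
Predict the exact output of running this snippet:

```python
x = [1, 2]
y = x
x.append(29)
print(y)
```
[1, 2, 29]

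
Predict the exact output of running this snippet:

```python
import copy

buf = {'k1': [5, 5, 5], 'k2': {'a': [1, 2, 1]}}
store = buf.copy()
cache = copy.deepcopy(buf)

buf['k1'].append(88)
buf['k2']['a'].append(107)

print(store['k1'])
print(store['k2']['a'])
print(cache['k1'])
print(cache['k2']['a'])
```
[5, 5, 5, 88]
[1, 2, 1, 107]
[5, 5, 5]
[1, 2, 1]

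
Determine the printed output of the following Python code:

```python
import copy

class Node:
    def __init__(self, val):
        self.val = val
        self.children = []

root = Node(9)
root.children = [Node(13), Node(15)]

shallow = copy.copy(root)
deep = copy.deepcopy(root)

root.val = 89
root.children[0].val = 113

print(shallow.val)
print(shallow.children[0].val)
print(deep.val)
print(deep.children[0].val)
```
9
113
9
13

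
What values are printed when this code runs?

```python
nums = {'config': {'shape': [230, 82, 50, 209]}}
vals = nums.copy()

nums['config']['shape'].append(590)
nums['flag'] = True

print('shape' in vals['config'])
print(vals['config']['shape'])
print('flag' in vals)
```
True
[230, 82, 50, 209, 590]
False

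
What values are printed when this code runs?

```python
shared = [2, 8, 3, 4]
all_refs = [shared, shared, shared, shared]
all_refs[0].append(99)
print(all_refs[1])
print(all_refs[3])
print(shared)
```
[2, 8, 3, 4, 99]
[2, 8, 3, 4, 99]
[2, 8, 3, 4, 99]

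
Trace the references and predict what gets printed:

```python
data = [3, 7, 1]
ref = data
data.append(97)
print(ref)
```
[3, 7, 1, 97]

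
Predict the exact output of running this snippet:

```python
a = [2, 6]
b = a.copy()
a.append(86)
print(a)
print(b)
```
[2, 6, 86]
[2, 6]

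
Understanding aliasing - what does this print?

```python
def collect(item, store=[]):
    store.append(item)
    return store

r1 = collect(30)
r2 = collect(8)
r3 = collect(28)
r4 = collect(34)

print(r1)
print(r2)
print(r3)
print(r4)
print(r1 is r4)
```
[30, 8, 28, 34]
[30, 8, 28, 34]
[30, 8, 28, 34]
[30, 8, 28, 34]
True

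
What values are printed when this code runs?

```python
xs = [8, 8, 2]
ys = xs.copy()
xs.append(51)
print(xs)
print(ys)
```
[8, 8, 2, 51]
[8, 8, 2]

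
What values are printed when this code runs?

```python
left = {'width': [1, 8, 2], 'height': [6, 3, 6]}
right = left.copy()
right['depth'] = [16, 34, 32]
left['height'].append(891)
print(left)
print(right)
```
{'width': [1, 8, 2], 'height': [6, 3, 6, 891]}
{'width': [1, 8, 2], 'height': [6, 3, 6, 891], 'depth': [16, 34, 32]}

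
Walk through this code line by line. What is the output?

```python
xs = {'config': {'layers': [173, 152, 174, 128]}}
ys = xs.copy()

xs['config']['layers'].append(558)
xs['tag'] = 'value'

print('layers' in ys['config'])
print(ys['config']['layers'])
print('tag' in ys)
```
True
[173, 152, 174, 128, 558]
False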